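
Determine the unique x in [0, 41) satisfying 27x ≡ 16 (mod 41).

The inverse of 27 mod 41 is 38 (since 27·38 = 1026 ≡ 1).
Multiplying both sides by 38: x ≡ 38·16 = 608 ≡ 34 (mod 41).
Check: 27·34 = 918 = 22·41 + 16.

34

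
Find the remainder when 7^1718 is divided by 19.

By repeated squaring mod 19: 7^1≡7, 7^2≡11, 7^4≡7, 7^8≡11, 7^16≡7, 7^32≡11, 7^64≡7, 7^128≡11, 7^256≡7, 7^512≡11, 7^1024≡7.
1718 = 2 + 4 + 16 + 32 + 128 + 512 + 1024, so 7^1718 ≡ 11·7·7·11·11·11·7 ≡ 11 (mod 19).

11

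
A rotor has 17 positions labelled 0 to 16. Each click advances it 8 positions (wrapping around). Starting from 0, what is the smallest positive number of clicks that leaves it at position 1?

17 = 2·8 + 1
8 = 8·1 + 0
Back-substituting gives 8·15 ≡ 1 (mod 17).

15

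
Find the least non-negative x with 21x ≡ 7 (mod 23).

The inverse of 21 mod 23 is 11 (since 21·11 = 231 ≡ 1).
Multiplying both sides by 11: x ≡ 11·7 = 77 ≡ 8 (mod 23).

8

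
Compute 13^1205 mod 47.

11

Successive squares of 13 mod 47: 13^1≡13, 13^2≡28, 13^4≡32, 13^8≡37, 13^16≡6, 13^32≡36, 13^64≡27, 13^128≡24, 13^256≡12, 13^512≡3, 13^1024≡9.
Since 1205 = 1 + 4 + 16 + 32 + 128 + 1024 in binary, 13^1205 ≡ 13·32·6·36·24·9 ≡ 11 (mod 47).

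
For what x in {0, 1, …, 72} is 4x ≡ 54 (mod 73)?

50

4⁻¹ ≡ 55 (mod 73) because 4·55 = 220 = 3·73 + 1.
So x ≡ 55·54 = 2970 ≡ 50 (mod 73).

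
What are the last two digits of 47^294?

Successive squares of 47 mod 100: 47^1≡47, 47^2≡9, 47^4≡81, 47^8≡61, 47^16≡21, 47^32≡41, 47^64≡81, 47^128≡61, 47^256≡21.
Since 294 = 2 + 4 + 32 + 256 in binary, 47^294 ≡ 9·81·41·21 ≡ 69 (mod 100).

69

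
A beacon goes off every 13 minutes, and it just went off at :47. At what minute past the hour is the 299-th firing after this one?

34

299·13 = 3887.
3887 mod 60 = 47 (since 64·60 = 3840).
(47 + 47) mod 60 = 34.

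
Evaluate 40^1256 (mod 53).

By repeated squaring mod 53: 40^1≡40, 40^2≡10, 40^4≡47, 40^8≡36, 40^16≡24, 40^32≡46, 40^64≡49, 40^128≡16, 40^256≡44, 40^512≡28, 40^1024≡42.
1256 = 8 + 32 + 64 + 128 + 1024, so 40^1256 ≡ 36·46·49·16·42 ≡ 36 (mod 53).

36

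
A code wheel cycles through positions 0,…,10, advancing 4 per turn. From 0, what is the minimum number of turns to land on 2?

The inverse of 4 mod 11 is 3 (since 4·3 = 12 ≡ 1).
So x ≡ 3·2 = 6 ≡ 6 (mod 11).

6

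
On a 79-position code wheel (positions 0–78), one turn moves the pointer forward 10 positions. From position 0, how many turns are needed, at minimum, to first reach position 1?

10·8 = 80 = 1·79 + 1, so 10⁻¹ ≡ 8 (mod 79).

8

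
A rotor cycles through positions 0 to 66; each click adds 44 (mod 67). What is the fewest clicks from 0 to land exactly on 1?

44·32 = 1408 = 21·67 + 1, so 44⁻¹ ≡ 32 (mod 67).

32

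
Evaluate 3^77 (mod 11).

Square-and-reduce mod 11: 3^1≡3, 3^2≡9, 3^4≡4, 3^8≡5, 3^16≡3, 3^32≡9, 3^64≡4.
Since 77 = 1 + 4 + 8 + 64 in binary, 3^77 ≡ 3·4·5·4 ≡ 9 (mod 11).

9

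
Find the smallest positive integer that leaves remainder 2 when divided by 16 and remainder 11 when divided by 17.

x ≡ 2 (mod 16) gives x ∈ {2, 18, 34, 50, 66, 82, 98, 114, …}.
The first of these with x mod 17 = 11 is 130.

130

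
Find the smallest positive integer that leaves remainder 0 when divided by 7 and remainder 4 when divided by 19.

42

x ≡ 0 (mod 7) gives x ∈ {0, 7, 14, 21, 28, 35, 42}.
The first of these with x mod 19 = 4 is 42.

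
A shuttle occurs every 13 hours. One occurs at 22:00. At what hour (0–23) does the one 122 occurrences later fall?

122·13 = 1586.
1586 − 66·24 = 2, so 1586 ≡ 2 (mod 24).
(22 + 2) mod 24 = 0.

0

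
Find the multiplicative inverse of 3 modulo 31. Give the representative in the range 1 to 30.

21

3·21 = 63 = 2·31 + 1, so 3⁻¹ ≡ 21 (mod 31).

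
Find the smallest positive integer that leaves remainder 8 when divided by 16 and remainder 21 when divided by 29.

456

x ≡ 8 (mod 16) gives x ∈ {8, 24, 40, 56, 72, 88, 104, 120, …}.
The first of these with x mod 29 = 21 is 456.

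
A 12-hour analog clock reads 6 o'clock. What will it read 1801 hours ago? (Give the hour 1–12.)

5

1801 mod 12 = 1 (since 150·12 = 1800).
6 − 1 → 5 on a 12-hour dial.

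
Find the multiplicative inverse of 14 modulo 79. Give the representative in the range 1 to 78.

17

79 = 5·14 + 9
14 = 1·9 + 5
9 = 1·5 + 4
5 = 1·4 + 1
4 = 4·1 + 0
Back-substituting gives 14·17 ≡ 1 (mod 79).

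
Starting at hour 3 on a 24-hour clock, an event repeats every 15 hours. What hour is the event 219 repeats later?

219·15 = 3285.
3285 − 136·24 = 21, so 3285 ≡ 21 (mod 24).
(3 + 21) mod 24 = 0.

0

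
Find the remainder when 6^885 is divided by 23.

2

Square-and-reduce mod 23: 6^1≡6, 6^2≡13, 6^4≡8, 6^8≡18, 6^16≡2, 6^32≡4, 6^64≡16, 6^128≡3, 6^256≡9, 6^512≡12.
885 = 1 + 4 + 16 + 32 + 64 + 256 + 512, so 6^885 ≡ 6·8·2·4·16·9·12 ≡ 2 (mod 23).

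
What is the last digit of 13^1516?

1

The units digit of 13^n cycles with period 4: 3, 9, 7, 1, …
1516 mod 4 = 0, so the last digit matches 3^4 = 1.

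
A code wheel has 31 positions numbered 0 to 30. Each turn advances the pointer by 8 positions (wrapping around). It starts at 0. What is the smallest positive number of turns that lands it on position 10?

9

8⁻¹ ≡ 4 (mod 31) because 8·4 = 32 = 1·31 + 1.
Multiplying both sides by 4: x ≡ 4·10 = 40 ≡ 9 (mod 31).
Check: 8·9 = 72 = 2·31 + 10.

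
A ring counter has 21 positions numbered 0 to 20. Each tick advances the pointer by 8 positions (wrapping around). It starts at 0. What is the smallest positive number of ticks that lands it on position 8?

1

8⁻¹ ≡ 8 (mod 21) because 8·8 = 64 = 3·21 + 1.
So x ≡ 8·8 = 64 ≡ 1 (mod 21).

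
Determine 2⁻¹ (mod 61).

31

2·31 = 62 = 1·61 + 1, so 2⁻¹ ≡ 31 (mod 61).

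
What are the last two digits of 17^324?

21

Square-and-reduce mod 100: 17^1≡17, 17^2≡89, 17^4≡21, 17^8≡41, 17^16≡81, 17^32≡61, 17^64≡21, 17^128≡41, 17^256≡81.
324 = 4 + 64 + 256, so 17^324 ≡ 21·21·81 ≡ 21 (mod 100).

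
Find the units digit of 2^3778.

Last digits of 2^n: 2, 4, 8, 6 (period 4).
3778 mod 4 = 2, so the last digit matches 2^2 = 4.

4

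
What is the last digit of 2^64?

Powers of 2 mod 10 repeat with period 4: 2, 4, 8, 6.
64 mod 4 = 0, so the last digit matches 2^4 = 6.

6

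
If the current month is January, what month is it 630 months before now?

630 − 52·12 = 6, so 630 ≡ 6 (mod 12).
January − 6 months → July.

July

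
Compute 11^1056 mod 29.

Successive squares of 11 mod 29: 11^1≡11, 11^2≡5, 11^4≡25, 11^8≡16, 11^16≡24, 11^32≡25, 11^64≡16, 11^128≡24, 11^256≡25, 11^512≡16, 11^1024≡24.
Since 1056 = 32 + 1024 in binary, 11^1056 ≡ 25·24 ≡ 20 (mod 29).

20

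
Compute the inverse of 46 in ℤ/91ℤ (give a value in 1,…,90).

2

46·2 = 92 = 1·91 + 1, so 46⁻¹ ≡ 2 (mod 91).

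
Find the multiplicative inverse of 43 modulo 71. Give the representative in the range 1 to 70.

38

71 = 1·43 + 28
43 = 1·28 + 15
28 = 1·15 + 13
15 = 1·13 + 2
13 = 6·2 + 1
2 = 2·1 + 0
Back-substituting gives 43·38 ≡ 1 (mod 71).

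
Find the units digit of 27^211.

The units digit of 27^n cycles with period 4: 7, 9, 3, 1, …
211 leaves remainder 3 on division by 4, so 27^211 ends in 3.

3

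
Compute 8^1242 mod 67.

Successive squares of 8 mod 67: 8^1≡8, 8^2≡64, 8^4≡9, 8^8≡14, 8^16≡62, 8^32≡25, 8^64≡22, 8^128≡15, 8^256≡24, 8^512≡40, 8^1024≡59.
Since 1242 = 2 + 8 + 16 + 64 + 128 + 1024 in binary, 8^1242 ≡ 64·14·62·22·15·59 ≡ 25 (mod 67).

25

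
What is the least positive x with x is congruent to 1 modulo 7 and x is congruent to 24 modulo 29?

x ≡ 1 (mod 7) gives x ∈ {1, 8, 15, 22, 29, 36, 43, 50, …}.
The first of these with x mod 29 = 24 is 169.

169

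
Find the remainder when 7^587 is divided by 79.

By repeated squaring mod 79: 7^1≡7, 7^2≡49, 7^4≡31, 7^8≡13, 7^16≡11, 7^32≡42, 7^64≡26, 7^128≡44, 7^256≡40, 7^512≡20.
587 = 1 + 2 + 8 + 64 + 512, so 7^587 ≡ 7·49·13·26·20 ≡ 30 (mod 79).

30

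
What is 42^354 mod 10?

Last digits of 2^n: 2, 4, 8, 6 (period 4).
354 leaves remainder 2 on division by 4, so 42^354 ends in 4.

4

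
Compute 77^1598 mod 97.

Square-and-reduce mod 97: 77^1≡77, 77^2≡12, 77^4≡47, 77^8≡75, 77^16≡96, 77^32≡1, 77^64≡1, 77^128≡1, 77^256≡1, 77^512≡1, 77^1024≡1.
Since 1598 = 2 + 4 + 8 + 16 + 32 + 512 + 1024 in binary, 77^1598 ≡ 12·47·75·96·1·1·1 ≡ 89 (mod 97).

89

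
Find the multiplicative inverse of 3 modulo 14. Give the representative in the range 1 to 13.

5

3·5 = 15 = 1·14 + 1, so 3⁻¹ ≡ 5 (mod 14).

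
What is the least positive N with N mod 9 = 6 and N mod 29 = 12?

186

x ≡ 6 (mod 9) gives x ∈ {6, 15, 24, 33, 42, 51, 60, 69, …}.
The first of these with x mod 29 = 12 is 186.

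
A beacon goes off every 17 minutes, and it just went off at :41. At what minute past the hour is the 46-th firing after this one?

46·17 = 782.
Dividing 782 by 60 gives quotient 13 and remainder 2.
(41 + 2) mod 60 = 43.

43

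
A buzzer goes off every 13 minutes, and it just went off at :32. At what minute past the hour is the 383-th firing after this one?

31

383·13 = 4979.
4979 mod 60 = 59 (since 82·60 = 4920).
(32 + 59) mod 60 = 31.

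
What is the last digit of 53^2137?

Last digits of 3^n: 3, 9, 7, 1 (period 4).
2137 leaves remainder 1 on division by 4, so 53^2137 ends in 3.

3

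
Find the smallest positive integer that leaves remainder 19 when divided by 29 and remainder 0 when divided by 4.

48

x ≡ 0 (mod 4) gives x ∈ {0, 4, 8, 12, 16, 20, 24, 28, …}.
The first of these with x mod 29 = 19 is 48.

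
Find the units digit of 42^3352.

6

Powers of 2 mod 10 repeat with period 4: 2, 4, 8, 6.
3352 mod 4 = 0, so the last digit matches 2^4 = 6.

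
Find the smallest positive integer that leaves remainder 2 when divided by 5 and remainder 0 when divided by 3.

x ≡ 0 (mod 3) gives x ∈ {0, 3, 6, 9, 12}.
The first of these with x mod 5 = 2 is 12.

12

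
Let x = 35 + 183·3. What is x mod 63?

17

183·3 = 549.
549 mod 63 = 45 (since 8·63 = 504).
(35 + 45) mod 63 = 17.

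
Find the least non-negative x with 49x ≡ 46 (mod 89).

49⁻¹ ≡ 20 (mod 89) because 49·20 = 980 = 11·89 + 1.
Multiplying both sides by 20: x ≡ 20·46 = 920 ≡ 30 (mod 89).

30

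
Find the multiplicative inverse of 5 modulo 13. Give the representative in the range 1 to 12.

13 = 2·5 + 3
5 = 1·3 + 2
3 = 1·2 + 1
2 = 2·1 + 0
Back-substituting gives 5·8 ≡ 1 (mod 13).

8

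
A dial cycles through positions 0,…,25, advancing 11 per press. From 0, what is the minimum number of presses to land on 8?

11⁻¹ ≡ 19 (mod 26) because 11·19 = 209 = 8·26 + 1.
So x ≡ 19·8 = 152 ≡ 22 (mod 26).
Check: 11·22 = 242 = 9·26 + 8.

22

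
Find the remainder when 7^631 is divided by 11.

Successive squares of 7 mod 11: 7^1≡7, 7^2≡5, 7^4≡3, 7^8≡9, 7^16≡4, 7^32≡5, 7^64≡3, 7^128≡9, 7^256≡4, 7^512≡5.
631 = 1 + 2 + 4 + 16 + 32 + 64 + 512, so 7^631 ≡ 7·5·3·4·5·3·5 ≡ 7 (mod 11).

7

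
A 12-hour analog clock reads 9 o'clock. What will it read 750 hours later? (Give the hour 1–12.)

3

750 = 62·12 + 6, so 750 mod 12 = 6.
9 + 6 → 3 on a 12-hour dial.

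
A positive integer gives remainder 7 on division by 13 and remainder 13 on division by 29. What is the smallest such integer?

Since 29·9 ≡ 1 (mod 13), take x = 13 + 29·((7−13)·9 mod 13) = 13 + 29·11 = 332.
Check: 332 mod 13 = 7, 332 mod 29 = 13.

332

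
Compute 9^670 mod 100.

Successive squares of 9 mod 100: 9^1≡9, 9^2≡81, 9^4≡61, 9^8≡21, 9^16≡41, 9^32≡81, 9^64≡61, 9^128≡21, 9^256≡41, 9^512≡81.
670 = 2 + 4 + 8 + 16 + 128 + 512, so 9^670 ≡ 81·61·21·41·21·81 ≡ 1 (mod 100).

1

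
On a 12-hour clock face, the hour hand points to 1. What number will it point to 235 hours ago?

Dividing 235 by 12 gives quotient 19 and remainder 7.
1 − 7 → 6 on a 12-hour dial.

6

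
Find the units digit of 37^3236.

The units digit of 37^n cycles with period 4: 7, 9, 3, 1, …
3236 leaves remainder 0 on division by 4, so 37^3236 ends in 1.

1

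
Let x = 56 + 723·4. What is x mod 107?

723·4 = 2892.
2892 − 27·107 = 3, so 2892 ≡ 3 (mod 107).
(56 + 3) mod 107 = 59.

59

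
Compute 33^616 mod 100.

By repeated squaring mod 100: 33^1≡33, 33^2≡89, 33^4≡21, 33^8≡41, 33^16≡81, 33^32≡61, 33^64≡21, 33^128≡41, 33^256≡81, 33^512≡61.
616 = 8 + 32 + 64 + 512, so 33^616 ≡ 41·61·21·61 ≡ 81 (mod 100).

81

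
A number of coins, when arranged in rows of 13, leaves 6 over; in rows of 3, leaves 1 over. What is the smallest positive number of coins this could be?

19

x ≡ 1 (mod 3) gives x ∈ {1, 4, 7, 10, 13, 16, 19}.
The first of these with x mod 13 = 6 is 19.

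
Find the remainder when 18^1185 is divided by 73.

9

Square-and-reduce mod 73: 18^1≡18, 18^2≡32, 18^4≡2, 18^8≡4, 18^16≡16, 18^32≡37, 18^64≡55, 18^128≡32, 18^256≡2, 18^512≡4, 18^1024≡16.
1185 = 1 + 32 + 128 + 1024, so 18^1185 ≡ 18·37·32·16 ≡ 9 (mod 73).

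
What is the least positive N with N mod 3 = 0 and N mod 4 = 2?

Since 4·1 ≡ 1 (mod 3), take x = 2 + 4·((0−2)·1 mod 3) = 2 + 4·1 = 6.
Check: 6 mod 3 = 0, 6 mod 4 = 2.

6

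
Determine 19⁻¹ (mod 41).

19·13 = 247 = 6·41 + 1, so 19⁻¹ ≡ 13 (mod 41).

13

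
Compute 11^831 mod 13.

By repeated squaring mod 13: 11^1≡11, 11^2≡4, 11^4≡3, 11^8≡9, 11^16≡3, 11^32≡9, 11^64≡3, 11^128≡9, 11^256≡3, 11^512≡9.
Since 831 = 1 + 2 + 4 + 8 + 16 + 32 + 256 + 512 in binary, 11^831 ≡ 11·4·3·9·3·9·3·9 ≡ 5 (mod 13).

5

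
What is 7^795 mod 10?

Powers of 7 mod 10 repeat with period 4: 7, 9, 3, 1.
795 mod 4 = 3, so the last digit matches 7^3 = 3.

3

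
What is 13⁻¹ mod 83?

13·32 = 416 = 5·83 + 1, so 13⁻¹ ≡ 32 (mod 83).

32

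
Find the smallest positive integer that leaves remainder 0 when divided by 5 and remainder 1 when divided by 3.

Since 3·2 ≡ 1 (mod 5), take x = 1 + 3·((0−1)·2 mod 5) = 1 + 3·3 = 10.
Check: 10 mod 5 = 0, 10 mod 3 = 1.

10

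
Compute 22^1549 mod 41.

Successive squares of 22 mod 41: 22^1≡22, 22^2≡33, 22^4≡23, 22^8≡37, 22^16≡16, 22^32≡10, 22^64≡18, 22^128≡37, 22^256≡16, 22^512≡10, 22^1024≡18.
1549 = 1 + 4 + 8 + 512 + 1024, so 22^1549 ≡ 22·23·37·10·18 ≡ 6 (mod 41).

6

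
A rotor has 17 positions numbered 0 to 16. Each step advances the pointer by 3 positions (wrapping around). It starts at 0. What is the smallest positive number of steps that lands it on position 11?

The inverse of 3 mod 17 is 6 (since 3·6 = 18 ≡ 1).
So x ≡ 6·11 = 66 ≡ 15 (mod 17).

15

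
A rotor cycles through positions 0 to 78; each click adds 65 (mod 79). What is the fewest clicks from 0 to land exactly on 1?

79 = 1·65 + 14
65 = 4·14 + 9
14 = 1·9 + 5
9 = 1·5 + 4
5 = 1·4 + 1
4 = 4·1 + 0
Back-substituting gives 65·62 ≡ 1 (mod 79).

62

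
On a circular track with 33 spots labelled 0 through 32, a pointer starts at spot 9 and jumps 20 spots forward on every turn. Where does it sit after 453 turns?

453·20 = 9060.
9060 − 274·33 = 18, so 9060 ≡ 18 (mod 33).
(9 + 18) mod 33 = 27.

27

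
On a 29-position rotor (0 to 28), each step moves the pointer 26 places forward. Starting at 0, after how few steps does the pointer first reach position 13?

15

26⁻¹ ≡ 19 (mod 29) because 26·19 = 494 = 17·29 + 1.
Multiplying both sides by 19: x ≡ 19·13 = 247 ≡ 15 (mod 29).
Check: 26·15 = 390 = 13·29 + 13.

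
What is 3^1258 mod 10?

Powers of 3 mod 10 repeat with period 4: 3, 9, 7, 1.
1258 mod 4 = 2, so the last digit matches 3^2 = 9.

9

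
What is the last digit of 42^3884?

6

The units digit of 42^n cycles with period 4: 2, 4, 8, 6, …
3884 mod 4 = 0, so the last digit matches 2^4 = 6.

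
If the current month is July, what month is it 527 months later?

June

Dividing 527 by 12 gives quotient 43 and remainder 11.
July + 11 months → June.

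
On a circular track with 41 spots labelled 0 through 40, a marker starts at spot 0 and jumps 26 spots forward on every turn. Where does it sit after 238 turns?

238·26 = 6188.
Dividing 6188 by 41 gives quotient 150 and remainder 38.
(0 + 38) mod 41 = 38.

38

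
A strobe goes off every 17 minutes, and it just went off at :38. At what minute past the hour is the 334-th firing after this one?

16

334·17 = 5678.
5678 − 94·60 = 38, so 5678 ≡ 38 (mod 60).
(38 + 38) mod 60 = 16.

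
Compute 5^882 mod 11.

Square-and-reduce mod 11: 5^1≡5, 5^2≡3, 5^4≡9, 5^8≡4, 5^16≡5, 5^32≡3, 5^64≡9, 5^128≡4, 5^256≡5, 5^512≡3.
Since 882 = 2 + 16 + 32 + 64 + 256 + 512 in binary, 5^882 ≡ 3·5·3·9·5·3 ≡ 3 (mod 11).

3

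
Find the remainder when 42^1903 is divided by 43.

42

Successive squares of 42 mod 43: 42^1≡42, 42^2≡1, 42^4≡1, 42^8≡1, 42^16≡1, 42^32≡1, 42^64≡1, 42^128≡1, 42^256≡1, 42^512≡1, 42^1024≡1.
1903 = 1 + 2 + 4 + 8 + 32 + 64 + 256 + 512 + 1024, so 42^1903 ≡ 42·1·1·1·1·1·1·1·1 ≡ 42 (mod 43).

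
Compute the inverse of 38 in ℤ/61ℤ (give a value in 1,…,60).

61 = 1·38 + 23
38 = 1·23 + 15
23 = 1·15 + 8
15 = 1·8 + 7
8 = 1·7 + 1
7 = 7·1 + 0
Back-substituting gives 38·53 ≡ 1 (mod 61).

53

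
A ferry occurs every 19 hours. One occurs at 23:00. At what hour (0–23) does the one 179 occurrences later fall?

179·19 = 3401.
3401 = 141·24 + 17, so 3401 mod 24 = 17.
(23 + 17) mod 24 = 16.

16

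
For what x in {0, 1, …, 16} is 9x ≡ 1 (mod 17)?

9⁻¹ ≡ 2 (mod 17) because 9·2 = 18 = 1·17 + 1.
Multiplying both sides by 2: x ≡ 2·1 = 2 ≡ 2 (mod 17).

2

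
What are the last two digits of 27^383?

83

Successive squares of 27 mod 100: 27^1≡27, 27^2≡29, 27^4≡41, 27^8≡81, 27^16≡61, 27^32≡21, 27^64≡41, 27^128≡81, 27^256≡61.
383 = 1 + 2 + 4 + 8 + 16 + 32 + 64 + 256, so 27^383 ≡ 27·29·41·81·61·21·41·61 ≡ 83 (mod 100).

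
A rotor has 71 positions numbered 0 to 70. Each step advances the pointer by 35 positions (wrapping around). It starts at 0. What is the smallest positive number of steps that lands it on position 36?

70

35⁻¹ ≡ 69 (mod 71) because 35·69 = 2415 = 34·71 + 1.
Multiplying both sides by 69: x ≡ 69·36 = 2484 ≡ 70 (mod 71).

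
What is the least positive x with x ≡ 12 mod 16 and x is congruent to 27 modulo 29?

172

Since 29·5 ≡ 1 (mod 16), take x = 27 + 29·((12−27)·5 mod 16) = 27 + 29·5 = 172.
Check: 172 mod 16 = 12, 172 mod 29 = 27.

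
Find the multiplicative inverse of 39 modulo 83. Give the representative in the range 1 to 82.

83 = 2·39 + 5
39 = 7·5 + 4
5 = 1·4 + 1
4 = 4·1 + 0
Back-substituting gives 39·66 ≡ 1 (mod 83).

66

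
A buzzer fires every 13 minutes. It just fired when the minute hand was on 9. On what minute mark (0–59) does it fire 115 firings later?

4

115·13 = 1495.
1495 − 24·60 = 55, so 1495 ≡ 55 (mod 60).
(9 + 55) mod 60 = 4.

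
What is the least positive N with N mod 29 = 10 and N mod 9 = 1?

10

x ≡ 1 (mod 9) gives x ∈ {1, 10}.
The first of these with x mod 29 = 10 is 10.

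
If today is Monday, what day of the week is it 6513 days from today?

6513 mod 7 = 3 (since 930·7 = 6510).
Monday + 3 days → Thursday.

Thursday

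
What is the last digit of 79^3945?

Powers of 9 mod 10 repeat with period 2: 9, 1.
3945 mod 2 = 1, so the last digit matches 9^1 = 9.

9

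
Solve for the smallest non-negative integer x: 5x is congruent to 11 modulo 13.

10

5⁻¹ ≡ 8 (mod 13) because 5·8 = 40 = 3·13 + 1.
So x ≡ 8·11 = 88 ≡ 10 (mod 13).
Check: 5·10 = 50 = 3·13 + 11.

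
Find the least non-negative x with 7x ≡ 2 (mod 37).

32

The inverse of 7 mod 37 is 16 (since 7·16 = 112 ≡ 1).
Multiplying both sides by 16: x ≡ 16·2 = 32 ≡ 32 (mod 37).
Check: 7·32 = 224 = 6·37 + 2.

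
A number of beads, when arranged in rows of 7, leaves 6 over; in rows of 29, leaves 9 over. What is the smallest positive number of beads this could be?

125

x ≡ 6 (mod 7) gives x ∈ {6, 13, 20, 27, 34, 41, 48, 55, …}.
The first of these with x mod 29 = 9 is 125.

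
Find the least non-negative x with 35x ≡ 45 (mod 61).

35⁻¹ ≡ 7 (mod 61) because 35·7 = 245 = 4·61 + 1.
So x ≡ 7·45 = 315 ≡ 10 (mod 61).

10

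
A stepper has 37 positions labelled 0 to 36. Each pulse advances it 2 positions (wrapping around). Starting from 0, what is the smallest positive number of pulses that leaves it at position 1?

19

37 = 18·2 + 1
2 = 2·1 + 0
Back-substituting gives 2·19 ≡ 1 (mod 37).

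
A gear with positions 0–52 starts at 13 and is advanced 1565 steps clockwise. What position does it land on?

41

Dividing 1565 by 53 gives quotient 29 and remainder 28.
(13 + 28) mod 53 = 41.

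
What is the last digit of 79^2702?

1

Powers of 9 mod 10 repeat with period 2: 9, 1.
2702 leaves remainder 0 on division by 2, so 79^2702 ends in 1.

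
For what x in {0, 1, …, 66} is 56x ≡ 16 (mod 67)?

29

56⁻¹ ≡ 6 (mod 67) because 56·6 = 336 = 5·67 + 1.
So x ≡ 6·16 = 96 ≡ 29 (mod 67).
Check: 56·29 = 1624 = 24·67 + 16.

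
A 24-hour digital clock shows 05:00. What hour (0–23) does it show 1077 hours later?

2

1077 mod 24 = 21 (since 44·24 = 1056).
(5 + 21) mod 24 = 2.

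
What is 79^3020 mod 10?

Last digits of 9^n: 9, 1 (period 2).
3020 mod 2 = 0, so the last digit matches 9^2 = 1.

1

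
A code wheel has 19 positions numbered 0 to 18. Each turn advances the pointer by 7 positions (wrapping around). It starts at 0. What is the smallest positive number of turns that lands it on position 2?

3

The inverse of 7 mod 19 is 11 (since 7·11 = 77 ≡ 1).
So x ≡ 11·2 = 22 ≡ 3 (mod 19).
Check: 7·3 = 21 = 1·19 + 2.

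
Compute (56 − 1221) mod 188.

1221 − 6·188 = 93, so 1221 ≡ 93 (mod 188).
(56 − 93) mod 188 = 151.

151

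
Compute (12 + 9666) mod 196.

Dividing 9666 by 196 gives quotient 49 and remainder 62.
(12 + 62) mod 196 = 74.

74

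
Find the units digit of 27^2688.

The units digit of 27^n cycles with period 4: 7, 9, 3, 1, …
2688 leaves remainder 0 on division by 4, so 27^2688 ends in 1.

1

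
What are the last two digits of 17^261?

17

By repeated squaring mod 100: 17^1≡17, 17^2≡89, 17^4≡21, 17^8≡41, 17^16≡81, 17^32≡61, 17^64≡21, 17^128≡41, 17^256≡81.
261 = 1 + 4 + 256, so 17^261 ≡ 17·21·81 ≡ 17 (mod 100).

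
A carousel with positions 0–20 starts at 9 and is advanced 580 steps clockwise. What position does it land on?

1

580 − 27·21 = 13, so 580 ≡ 13 (mod 21).
(9 + 13) mod 21 = 1.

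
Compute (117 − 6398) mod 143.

6398 mod 143 = 106 (since 44·143 = 6292).
(117 − 106) mod 143 = 11.

11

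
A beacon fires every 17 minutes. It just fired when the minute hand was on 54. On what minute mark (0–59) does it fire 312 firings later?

312·17 = 5304.
5304 = 88·60 + 24, so 5304 mod 60 = 24.
(54 + 24) mod 60 = 18.

18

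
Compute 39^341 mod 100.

39

By repeated squaring mod 100: 39^1≡39, 39^2≡21, 39^4≡41, 39^8≡81, 39^16≡61, 39^32≡21, 39^64≡41, 39^128≡81, 39^256≡61.
Since 341 = 1 + 4 + 16 + 64 + 256 in binary, 39^341 ≡ 39·41·61·41·61 ≡ 39 (mod 100).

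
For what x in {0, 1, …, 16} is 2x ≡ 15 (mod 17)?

2⁻¹ ≡ 9 (mod 17) because 2·9 = 18 = 1·17 + 1.
So x ≡ 9·15 = 135 ≡ 16 (mod 17).
Check: 2·16 = 32 = 1·17 + 15.

16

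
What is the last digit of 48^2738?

4

Powers of 8 mod 10 repeat with period 4: 8, 4, 2, 6.
2738 leaves remainder 2 on division by 4, so 48^2738 ends in 4.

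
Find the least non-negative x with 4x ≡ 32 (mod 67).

The inverse of 4 mod 67 is 17 (since 4·17 = 68 ≡ 1).
So x ≡ 17·32 = 544 ≡ 8 (mod 67).
Check: 4·8 = 32 = 0·67 + 32.

8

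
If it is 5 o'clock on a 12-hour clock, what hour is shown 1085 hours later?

10

Dividing 1085 by 12 gives quotient 90 and remainder 5.
5 + 5 → 10 on a 12-hour dial.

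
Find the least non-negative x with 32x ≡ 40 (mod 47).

32⁻¹ ≡ 25 (mod 47) because 32·25 = 800 = 17·47 + 1.
Multiplying both sides by 25: x ≡ 25·40 = 1000 ≡ 13 (mod 47).

13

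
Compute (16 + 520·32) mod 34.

30

520·32 = 16640.
16640 mod 34 = 14 (since 489·34 = 16626).
(16 + 14) mod 34 = 30.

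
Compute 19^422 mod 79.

36

By repeated squaring mod 79: 19^1≡19, 19^2≡45, 19^4≡50, 19^8≡51, 19^16≡73, 19^32≡36, 19^64≡32, 19^128≡76, 19^256≡9.
Since 422 = 2 + 4 + 32 + 128 + 256 in binary, 19^422 ≡ 45·50·36·76·9 ≡ 36 (mod 79).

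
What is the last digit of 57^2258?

9

Last digits of 7^n: 7, 9, 3, 1 (period 4).
2258 leaves remainder 2 on division by 4, so 57^2258 ends in 9.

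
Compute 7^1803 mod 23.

Successive squares of 7 mod 23: 7^1≡7, 7^2≡3, 7^4≡9, 7^8≡12, 7^16≡6, 7^32≡13, 7^64≡8, 7^128≡18, 7^256≡2, 7^512≡4, 7^1024≡16.
1803 = 1 + 2 + 8 + 256 + 512 + 1024, so 7^1803 ≡ 7·3·12·2·4·16 ≡ 10 (mod 23).

10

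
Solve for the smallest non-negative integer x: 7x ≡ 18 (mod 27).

The inverse of 7 mod 27 is 4 (since 7·4 = 28 ≡ 1).
Multiplying both sides by 4: x ≡ 4·18 = 72 ≡ 18 (mod 27).

18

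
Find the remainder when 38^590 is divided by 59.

9

Successive squares of 38 mod 59: 38^1≡38, 38^2≡28, 38^4≡17, 38^8≡53, 38^16≡36, 38^32≡57, 38^64≡4, 38^128≡16, 38^256≡20, 38^512≡46.
590 = 2 + 4 + 8 + 64 + 512, so 38^590 ≡ 28·17·53·4·46 ≡ 9 (mod 59).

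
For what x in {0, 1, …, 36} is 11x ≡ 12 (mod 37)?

The inverse of 11 mod 37 is 27 (since 11·27 = 297 ≡ 1).
Multiplying both sides by 27: x ≡ 27·12 = 324 ≡ 28 (mod 37).

28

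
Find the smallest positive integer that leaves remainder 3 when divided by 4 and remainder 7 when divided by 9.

7

Since 9·1 ≡ 1 (mod 4), take x = 7 + 9·((3−7)·1 mod 4) = 7 + 9·0 = 7.
Check: 7 mod 4 = 3, 7 mod 9 = 7.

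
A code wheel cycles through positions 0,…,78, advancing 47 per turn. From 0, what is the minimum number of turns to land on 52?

The inverse of 47 mod 79 is 37 (since 47·37 = 1739 ≡ 1).
Multiplying both sides by 37: x ≡ 37·52 = 1924 ≡ 28 (mod 79).

28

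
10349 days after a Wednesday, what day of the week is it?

Saturday

10349 = 1478·7 + 3, so 10349 mod 7 = 3.
Wednesday + 3 days → Saturday.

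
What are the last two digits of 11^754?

Square-and-reduce mod 100: 11^1≡11, 11^2≡21, 11^4≡41, 11^8≡81, 11^16≡61, 11^32≡21, 11^64≡41, 11^128≡81, 11^256≡61, 11^512≡21.
Since 754 = 2 + 16 + 32 + 64 + 128 + 512 in binary, 11^754 ≡ 21·61·21·41·81·21 ≡ 41 (mod 100).

41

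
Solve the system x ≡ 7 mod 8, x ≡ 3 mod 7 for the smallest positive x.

31

x ≡ 3 (mod 7) gives x ∈ {3, 10, 17, 24, 31}.
The first of these with x mod 8 = 7 is 31.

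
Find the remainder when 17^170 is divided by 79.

Square-and-reduce mod 79: 17^1≡17, 17^2≡52, 17^4≡18, 17^8≡8, 17^16≡64, 17^32≡67, 17^64≡65, 17^128≡38.
170 = 2 + 8 + 32 + 128, so 17^170 ≡ 52·8·67·38 ≡ 62 (mod 79).

62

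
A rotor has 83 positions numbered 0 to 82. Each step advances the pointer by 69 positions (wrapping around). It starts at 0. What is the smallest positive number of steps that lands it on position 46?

69⁻¹ ≡ 77 (mod 83) because 69·77 = 5313 = 64·83 + 1.
Multiplying both sides by 77: x ≡ 77·46 = 3542 ≡ 56 (mod 83).
Check: 69·56 = 3864 = 46·83 + 46.

56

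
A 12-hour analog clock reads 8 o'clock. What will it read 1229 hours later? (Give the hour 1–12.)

1229 mod 12 = 5 (since 102·12 = 1224).
8 + 5 → 1 on a 12-hour dial.

1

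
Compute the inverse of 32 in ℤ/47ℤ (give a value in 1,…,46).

25

47 = 1·32 + 15
32 = 2·15 + 2
15 = 7·2 + 1
2 = 2·1 + 0
Back-substituting gives 32·25 ≡ 1 (mod 47).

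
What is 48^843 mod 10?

Powers of 8 mod 10 repeat with period 4: 8, 4, 2, 6.
843 mod 4 = 3, so the last digit matches 8^3 = 2.

2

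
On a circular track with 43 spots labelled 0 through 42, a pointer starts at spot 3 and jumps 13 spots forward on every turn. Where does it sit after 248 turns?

248·13 = 3224.
3224 mod 43 = 42 (since 74·43 = 3182).
(3 + 42) mod 43 = 2.

2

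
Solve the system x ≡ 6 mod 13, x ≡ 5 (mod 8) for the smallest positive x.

45

Since 8·5 ≡ 1 (mod 13), take x = 5 + 8·((6−5)·5 mod 13) = 5 + 8·5 = 45.
Check: 45 mod 13 = 6, 45 mod 8 = 5.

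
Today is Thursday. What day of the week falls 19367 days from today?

19367 − 2766·7 = 5, so 19367 ≡ 5 (mod 7).
Thursday + 5 days → Tuesday.

Tuesday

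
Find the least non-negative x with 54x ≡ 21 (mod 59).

43

54⁻¹ ≡ 47 (mod 59) because 54·47 = 2538 = 43·59 + 1.
So x ≡ 47·21 = 987 ≡ 43 (mod 59).
Check: 54·43 = 2322 = 39·59 + 21.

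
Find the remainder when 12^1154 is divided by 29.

28

Square-and-reduce mod 29: 12^1≡12, 12^2≡28, 12^4≡1, 12^8≡1, 12^16≡1, 12^32≡1, 12^64≡1, 12^128≡1, 12^256≡1, 12^512≡1, 12^1024≡1.
1154 = 2 + 128 + 1024, so 12^1154 ≡ 28·1·1 ≡ 28 (mod 29).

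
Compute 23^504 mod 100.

Successive squares of 23 mod 100: 23^1≡23, 23^2≡29, 23^4≡41, 23^8≡81, 23^16≡61, 23^32≡21, 23^64≡41, 23^128≡81, 23^256≡61.
504 = 8 + 16 + 32 + 64 + 128 + 256, so 23^504 ≡ 81·61·21·41·81·61 ≡ 41 (mod 100).

41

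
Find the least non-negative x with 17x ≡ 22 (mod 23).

The inverse of 17 mod 23 is 19 (since 17·19 = 323 ≡ 1).
So x ≡ 19·22 = 418 ≡ 4 (mod 23).
Check: 17·4 = 68 = 2·23 + 22.

4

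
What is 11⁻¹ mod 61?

50

11·50 = 550 = 9·61 + 1, so 11⁻¹ ≡ 50 (mod 61).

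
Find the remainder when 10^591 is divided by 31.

2

Square-and-reduce mod 31: 10^1≡10, 10^2≡7, 10^4≡18, 10^8≡14, 10^16≡10, 10^32≡7, 10^64≡18, 10^128≡14, 10^256≡10, 10^512≡7.
591 = 1 + 2 + 4 + 8 + 64 + 512, so 10^591 ≡ 10·7·18·14·18·7 ≡ 2 (mod 31).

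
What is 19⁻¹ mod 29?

26

29 = 1·19 + 10
19 = 1·10 + 9
10 = 1·9 + 1
9 = 9·1 + 0
Back-substituting gives 19·26 ≡ 1 (mod 29).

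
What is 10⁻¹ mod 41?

37

41 = 4·10 + 1
10 = 10·1 + 0
Back-substituting gives 10·37 ≡ 1 (mod 41).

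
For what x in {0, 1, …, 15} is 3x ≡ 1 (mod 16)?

11

The inverse of 3 mod 16 is 11 (since 3·11 = 33 ≡ 1).
Multiplying both sides by 11: x ≡ 11·1 = 11 ≡ 11 (mod 16).
Check: 3·11 = 33 = 2·16 + 1.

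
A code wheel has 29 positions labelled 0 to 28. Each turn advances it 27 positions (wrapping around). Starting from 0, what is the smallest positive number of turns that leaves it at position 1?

27·14 = 378 = 13·29 + 1, so 27⁻¹ ≡ 14 (mod 29).

14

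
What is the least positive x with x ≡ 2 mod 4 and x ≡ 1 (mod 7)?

22

Since 7·3 ≡ 1 (mod 4), take x = 1 + 7·((2−1)·3 mod 4) = 1 + 7·3 = 22.
Check: 22 mod 4 = 2, 22 mod 7 = 1.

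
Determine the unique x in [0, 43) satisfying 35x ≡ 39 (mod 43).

22

35⁻¹ ≡ 16 (mod 43) because 35·16 = 560 = 13·43 + 1.
So x ≡ 16·39 = 624 ≡ 22 (mod 43).
Check: 35·22 = 770 = 17·43 + 39.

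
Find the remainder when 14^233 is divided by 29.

3

Square-and-reduce mod 29: 14^1≡14, 14^2≡22, 14^4≡20, 14^8≡23, 14^16≡7, 14^32≡20, 14^64≡23, 14^128≡7.
233 = 1 + 8 + 32 + 64 + 128, so 14^233 ≡ 14·23·20·23·7 ≡ 3 (mod 29).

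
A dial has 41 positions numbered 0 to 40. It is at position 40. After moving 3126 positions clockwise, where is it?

9

3126 mod 41 = 10 (since 76·41 = 3116).
(40 + 10) mod 41 = 9.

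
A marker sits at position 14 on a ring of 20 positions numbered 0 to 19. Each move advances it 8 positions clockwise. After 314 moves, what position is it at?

314·8 = 2512.
2512 mod 20 = 12 (since 125·20 = 2500).
(14 + 12) mod 20 = 6.

6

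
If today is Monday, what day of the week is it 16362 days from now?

16362 mod 7 = 3 (since 2337·7 = 16359).
Monday + 3 days → Thursday.

Thursday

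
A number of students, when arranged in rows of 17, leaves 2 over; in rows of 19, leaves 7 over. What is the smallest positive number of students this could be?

Since 19·9 ≡ 1 (mod 17), take x = 7 + 19·((2−7)·9 mod 17) = 7 + 19·6 = 121.
Check: 121 mod 17 = 2, 121 mod 19 = 7.

121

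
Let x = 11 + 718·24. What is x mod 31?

7

718·24 = 17232.
Dividing 17232 by 31 gives quotient 555 and remainder 27.
(11 + 27) mod 31 = 7.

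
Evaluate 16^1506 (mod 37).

26

Successive squares of 16 mod 37: 16^1≡16, 16^2≡34, 16^4≡9, 16^8≡7, 16^16≡12, 16^32≡33, 16^64≡16, 16^128≡34, 16^256≡9, 16^512≡7, 16^1024≡12.
Since 1506 = 2 + 32 + 64 + 128 + 256 + 1024 in binary, 16^1506 ≡ 34·33·16·34·9·12 ≡ 26 (mod 37).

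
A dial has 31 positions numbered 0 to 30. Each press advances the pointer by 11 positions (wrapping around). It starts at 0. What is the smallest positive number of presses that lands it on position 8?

12

11⁻¹ ≡ 17 (mod 31) because 11·17 = 187 = 6·31 + 1.
Multiplying both sides by 17: x ≡ 17·8 = 136 ≡ 12 (mod 31).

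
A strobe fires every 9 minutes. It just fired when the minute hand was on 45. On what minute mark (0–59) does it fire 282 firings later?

3

282·9 = 2538.
2538 mod 60 = 18 (since 42·60 = 2520).
(45 + 18) mod 60 = 3.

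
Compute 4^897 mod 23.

By repeated squaring mod 23: 4^1≡4, 4^2≡16, 4^4≡3, 4^8≡9, 4^16≡12, 4^32≡6, 4^64≡13, 4^128≡8, 4^256≡18, 4^512≡2.
Since 897 = 1 + 128 + 256 + 512 in binary, 4^897 ≡ 4·8·18·2 ≡ 2 (mod 23).

2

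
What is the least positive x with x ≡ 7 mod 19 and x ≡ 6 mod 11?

83

Since 11·7 ≡ 1 (mod 19), take x = 6 + 11·((7−6)·7 mod 19) = 6 + 11·7 = 83.
Check: 83 mod 19 = 7, 83 mod 11 = 6.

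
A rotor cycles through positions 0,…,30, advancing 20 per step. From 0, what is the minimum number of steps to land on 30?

The inverse of 20 mod 31 is 14 (since 20·14 = 280 ≡ 1).
So x ≡ 14·30 = 420 ≡ 17 (mod 31).

17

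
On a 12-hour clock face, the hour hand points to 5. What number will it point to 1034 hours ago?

Dividing 1034 by 12 gives quotient 86 and remainder 2.
5 − 2 → 3 on a 12-hour dial.

3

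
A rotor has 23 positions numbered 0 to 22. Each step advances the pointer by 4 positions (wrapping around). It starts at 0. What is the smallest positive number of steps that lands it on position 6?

13

4⁻¹ ≡ 6 (mod 23) because 4·6 = 24 = 1·23 + 1.
Multiplying both sides by 6: x ≡ 6·6 = 36 ≡ 13 (mod 23).
Check: 4·13 = 52 = 2·23 + 6.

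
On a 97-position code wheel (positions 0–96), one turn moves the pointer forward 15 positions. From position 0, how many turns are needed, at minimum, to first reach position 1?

13

97 = 6·15 + 7
15 = 2·7 + 1
7 = 7·1 + 0
Back-substituting gives 15·13 ≡ 1 (mod 97).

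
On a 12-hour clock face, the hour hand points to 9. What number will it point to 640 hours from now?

640 − 53·12 = 4, so 640 ≡ 4 (mod 12).
9 + 4 → 1 on a 12-hour dial.

1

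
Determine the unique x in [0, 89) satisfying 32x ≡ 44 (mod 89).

57

32⁻¹ ≡ 64 (mod 89) because 32·64 = 2048 = 23·89 + 1.
So x ≡ 64·44 = 2816 ≡ 57 (mod 89).
Check: 32·57 = 1824 = 20·89 + 44.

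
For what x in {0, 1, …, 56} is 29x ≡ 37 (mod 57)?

17

The inverse of 29 mod 57 is 2 (since 29·2 = 58 ≡ 1).
Multiplying both sides by 2: x ≡ 2·37 = 74 ≡ 17 (mod 57).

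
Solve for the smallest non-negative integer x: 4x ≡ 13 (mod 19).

The inverse of 4 mod 19 is 5 (since 4·5 = 20 ≡ 1).
Multiplying both sides by 5: x ≡ 5·13 = 65 ≡ 8 (mod 19).

8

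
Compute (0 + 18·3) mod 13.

2

18·3 = 54.
Dividing 54 by 13 gives quotient 4 and remainder 2.
(0 + 2) mod 13 = 2.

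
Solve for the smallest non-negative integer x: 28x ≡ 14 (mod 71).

The inverse of 28 mod 71 is 33 (since 28·33 = 924 ≡ 1).
Multiplying both sides by 33: x ≡ 33·14 = 462 ≡ 36 (mod 71).
Check: 28·36 = 1008 = 14·71 + 14.

36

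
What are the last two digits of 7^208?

01

By repeated squaring mod 100: 7^1≡7, 7^2≡49, 7^4≡1, 7^8≡1, 7^16≡1, 7^32≡1, 7^64≡1, 7^128≡1.
Since 208 = 16 + 64 + 128 in binary, 7^208 ≡ 1·1·1 ≡ 1 (mod 100).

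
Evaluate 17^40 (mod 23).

Square-and-reduce mod 23: 17^1≡17, 17^2≡13, 17^4≡8, 17^8≡18, 17^16≡2, 17^32≡4.
Since 40 = 8 + 32 in binary, 17^40 ≡ 18·4 ≡ 3 (mod 23).

3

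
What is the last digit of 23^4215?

The units digit of 23^n cycles with period 4: 3, 9, 7, 1, …
4215 mod 4 = 3, so the last digit matches 3^3 = 7.

7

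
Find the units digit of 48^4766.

4

Last digits of 8^n: 8, 4, 2, 6 (period 4).
4766 mod 4 = 2, so the last digit matches 8^2 = 4.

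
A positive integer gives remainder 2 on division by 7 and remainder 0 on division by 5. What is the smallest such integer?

30

Since 5·3 ≡ 1 (mod 7), take x = 0 + 5·((2−0)·3 mod 7) = 0 + 5·6 = 30.
Check: 30 mod 7 = 2, 30 mod 5 = 0.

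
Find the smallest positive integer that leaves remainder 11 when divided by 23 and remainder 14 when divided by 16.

126

Since 16·13 ≡ 1 (mod 23), take x = 14 + 16·((11−14)·13 mod 23) = 14 + 16·7 = 126.
Check: 126 mod 23 = 11, 126 mod 16 = 14.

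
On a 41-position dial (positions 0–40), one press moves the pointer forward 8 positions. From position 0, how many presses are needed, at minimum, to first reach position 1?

8·36 = 288 = 7·41 + 1, so 8⁻¹ ≡ 36 (mod 41).

36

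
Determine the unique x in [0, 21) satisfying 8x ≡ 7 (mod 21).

The inverse of 8 mod 21 is 8 (since 8·8 = 64 ≡ 1).
Multiplying both sides by 8: x ≡ 8·7 = 56 ≡ 14 (mod 21).

14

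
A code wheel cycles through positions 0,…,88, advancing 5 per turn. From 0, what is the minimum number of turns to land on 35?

7

The inverse of 5 mod 89 is 18 (since 5·18 = 90 ≡ 1).
So x ≡ 18·35 = 630 ≡ 7 (mod 89).
Check: 5·7 = 35 = 0·89 + 35.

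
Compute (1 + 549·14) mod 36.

549·14 = 7686.
7686 mod 36 = 18 (since 213·36 = 7668).
(1 + 18) mod 36 = 19.

19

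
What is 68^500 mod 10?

Powers of 8 mod 10 repeat with period 4: 8, 4, 2, 6.
500 leaves remainder 0 on division by 4, so 68^500 ends in 6.

6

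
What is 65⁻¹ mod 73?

9

65·9 = 585 = 8·73 + 1, so 65⁻¹ ≡ 9 (mod 73).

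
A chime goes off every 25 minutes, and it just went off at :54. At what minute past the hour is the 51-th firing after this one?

51·25 = 1275.
1275 = 21·60 + 15, so 1275 mod 60 = 15.
(54 + 15) mod 60 = 9.

9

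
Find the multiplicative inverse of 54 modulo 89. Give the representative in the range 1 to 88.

89 = 1·54 + 35
54 = 1·35 + 19
35 = 1·19 + 16
19 = 1·16 + 3
16 = 5·3 + 1
3 = 3·1 + 0
Back-substituting gives 54·61 ≡ 1 (mod 89).

61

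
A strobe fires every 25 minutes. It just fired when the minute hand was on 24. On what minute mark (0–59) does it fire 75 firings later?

75·25 = 1875.
Dividing 1875 by 60 gives quotient 31 and remainder 15.
(24 + 15) mod 60 = 39.

39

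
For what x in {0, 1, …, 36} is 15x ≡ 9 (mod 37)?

8

15⁻¹ ≡ 5 (mod 37) because 15·5 = 75 = 2·37 + 1.
Multiplying both sides by 5: x ≡ 5·9 = 45 ≡ 8 (mod 37).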